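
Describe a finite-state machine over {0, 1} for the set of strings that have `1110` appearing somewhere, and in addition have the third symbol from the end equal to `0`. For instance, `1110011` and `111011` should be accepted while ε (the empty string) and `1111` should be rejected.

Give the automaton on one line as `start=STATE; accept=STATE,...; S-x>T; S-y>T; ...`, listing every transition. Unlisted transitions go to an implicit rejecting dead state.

Run two small machines in parallel and take their product. One (5 states) tracks whether and how much of `1110` has been seen; the other (15 states) tracks the last 3 symbols read. Each combined state is a pair, one component from each; accept when both components accept. After merging equivalent states the machine shrinks.
11 states suffice.
          0    1  
>  s0     s0   s1 
   s1     s0   s2 
   s2     s0   s3 
   s3     s4   s3 
   s4     s5   s6 
   s5     s7   s8 
   s6     s9  s10 
 * s7     s7   s8 
 * s8     s9  s10 
 * s9     s5   s6 
 * s10    s4   s3 
(> = start, * = accepting)

start=s0; accept=s7,s8,s9,s10; s0-0>s0; s0-1>s1; s1-0>s0; s1-1>s2; s2-0>s0; s2-1>s3; s3-0>s4; s3-1>s3; s4-0>s5; s4-1>s6; s5-0>s7; s5-1>s8; s6-0>s9; s6-1>s10; s7-0>s7; s7-1>s8; s8-0>s9; s8-1>s10; s9-0>s5; s9-1>s6; s10-0>s4; s10-1>s3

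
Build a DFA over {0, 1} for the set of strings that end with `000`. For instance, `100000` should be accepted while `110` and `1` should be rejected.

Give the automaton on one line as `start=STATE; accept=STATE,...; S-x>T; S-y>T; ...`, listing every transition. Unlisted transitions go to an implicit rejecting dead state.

Remember how much of `000` the current input suffix matches. State s0 means no match yet; s1 means the last symbol is `0`; s2 means the last 2 symbols are `00`; s3 means the last 3 symbols are `000`. Only s3 accepts. On a mismatch, fall back to the longest proper suffix that is still a prefix of `000`.
With 4 states:
        0   1  
>  s0   s1  s0 
   s1   s2  s0 
   s2   s3  s0 
 * s3   s3  s0 
(> = start, * = accepting)

start=s0; accept=s3; s0-0>s1; s0-1>s0; s1-0>s2; s1-1>s0; s2-0>s3; s2-1>s0; s3-0>s3; s3-1>s0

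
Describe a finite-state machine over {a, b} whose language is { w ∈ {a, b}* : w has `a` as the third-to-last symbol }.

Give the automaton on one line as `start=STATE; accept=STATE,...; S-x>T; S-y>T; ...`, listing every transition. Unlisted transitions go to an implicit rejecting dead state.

A DFA must remember the last 3 symbols (since which symbol is third-to-last isn't known until the input ends). Use one state per possible window of the last ≤3 symbols; accept from those whose window starts with `a`.
15 states suffice.
          a    b  
>  q0     q1   q2 
   q1     q3   q4 
   q2     q5   q6 
   q3     q7   q8 
   q4     q9  q10 
   q5    q11  q12 
   q6    q13  q14 
 * q7     q7   q8 
 * q8     q9  q10 
 * q9    q11  q12 
 * q10   q13  q14 
   q11    q7   q8 
   q12    q9  q10 
   q13   q11  q12 
   q14   q13  q14 
(> = start, * = accepting)

start=q0; accept=q7,q8,q9,q10; q0-a>q1; q0-b>q2; q1-a>q3; q1-b>q4; q2-a>q5; q2-b>q6; q3-a>q7; q3-b>q8; q4-a>q9; q4-b>q10; q5-a>q11; q5-b>q12; q6-a>q13; q6-b>q14; q7-a>q7; q7-b>q8; q8-a>q9; q8-b>q10; q9-a>q11; q9-b>q12; q10-a>q13; q10-b>q14; q11-a>q7; q11-b>q8; q12-a>q9; q12-b>q10; q13-a>q11; q13-b>q12; q14-a>q13; q14-b>q14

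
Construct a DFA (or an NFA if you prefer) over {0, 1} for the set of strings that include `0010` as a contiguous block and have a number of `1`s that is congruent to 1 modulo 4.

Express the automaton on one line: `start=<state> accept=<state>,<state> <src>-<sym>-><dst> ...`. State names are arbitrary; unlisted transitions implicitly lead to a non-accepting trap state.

start=s0 accept=s10 s0-0->s1 s0-1->s2 s1-0->s3 s1-1->s2 s2-0->s4 s2-1->s5 s3-0->s3 s3-1->s6 s4-0->s7 s4-1->s5 s5-0->s8 s5-1->s9 s6-0->s10 s6-1->s5 s7-0->s7 s7-1->s11 s8-0->s12 s8-1->s9 s9-0->s13 s9-1->s0 s10-0->s10 s10-1->s14 s11-0->s14 s11-1->s9 s12-0->s12 s12-1->s15 s13-0->s16 s13-1->s0 s14-0->s14 s14-1->s17 s15-0->s17 s15-1->s0 s16-0->s16 s16-1->s18 s17-0->s17 s17-1->s19 s18-0->s19 s18-1->s2 s19-0->s19 s19-1->s10

Build one automaton per condition and run them in lockstep. One (5 states) tracks whether and how much of `0010` has been seen; the other (4 states) tracks the count of `1`s modulo 4. Each combined state is a pair, one component from each; accept when both components accept.
20 states suffice.
          0    1  
>  s0     s1   s2 
   s1     s3   s2 
   s2     s4   s5 
   s3     s3   s6 
   s4     s7   s5 
   s5     s8   s9 
   s6    s10   s5 
   s7     s7  s11 
   s8    s12   s9 
   s9    s13   s0 
 * s10   s10  s14 
   s11   s14   s9 
   s12   s12  s15 
   s13   s16   s0 
   s14   s14  s17 
   s15   s17   s0 
   s16   s16  s18 
   s17   s17  s19 
   s18   s19   s2 
   s19   s19  s10 
(> = start, * = accepting)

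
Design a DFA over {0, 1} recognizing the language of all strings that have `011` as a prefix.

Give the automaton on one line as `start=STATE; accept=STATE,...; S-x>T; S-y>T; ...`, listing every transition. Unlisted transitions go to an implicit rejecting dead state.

start=A; accept=D; A-0>B; A-1>E; B-0>E; B-1>C; C-0>E; C-1>D; D-0>D; D-1>D; E-0>E; E-1>E

Walk along `011` while the input agrees: from A take `0` to B, and so on. Any deviation drops to the rejecting sink E. Once D is reached the prefix is confirmed and every continuation is accepted.
       0  1 
>  A   B  E 
   B   E  C 
   C   E  D 
 * D   D  D 
   E   E  E 
(> = start, * = accepting)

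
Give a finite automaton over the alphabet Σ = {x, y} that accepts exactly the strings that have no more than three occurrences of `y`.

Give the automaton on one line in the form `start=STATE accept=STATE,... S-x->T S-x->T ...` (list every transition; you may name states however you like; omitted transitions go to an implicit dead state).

Count `y`s, saturating at 4: states q0 through q3 mean 0 through 3 `y`s seen; q4 means more than 3. Each `y` increments (capped at q4); other symbols loop. Accept from {q0, q1, q2, q3}.
5 states suffice.
        x   y  
>* q0   q0  q1 
 * q1   q1  q2 
 * q2   q2  q3 
 * q3   q3  q4 
   q4   q4  q4 
(> = start, * = accepting)

start=q0 accept=q0,q1,q2,q3 q0-x->q0 q0-y->q1 q1-x->q1 q1-y->q2 q2-x->q2 q2-y->q3 q3-x->q3 q3-y->q4 q4-x->q4 q4-y->q4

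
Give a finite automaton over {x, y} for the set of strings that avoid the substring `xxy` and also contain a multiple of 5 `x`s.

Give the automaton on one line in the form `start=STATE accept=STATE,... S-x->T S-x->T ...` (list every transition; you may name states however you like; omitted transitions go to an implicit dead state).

start=q0 accept=q0,q10,q19 q0-x->q1 q0-y->q0 q1-x->q2 q1-y->q3 q2-x->q4 q2-y->q5 q3-x->q6 q3-y->q3 q4-x->q7 q4-y->q8 q5-x->q8 q5-y->q5 q6-x->q4 q6-y->q9 q7-x->q10 q7-y->q11 q8-x->q11 q8-y->q8 q9-x->q12 q9-y->q9 q10-x->q13 q10-y->q14 q11-x->q14 q11-y->q11 q12-x->q7 q12-y->q15 q13-x->q2 q13-y->q16 q14-x->q16 q14-y->q14 q15-x->q17 q15-y->q15 q16-x->q5 q16-y->q16 q17-x->q10 q17-y->q18 q18-x->q19 q18-y->q18 q19-x->q13 q19-y->q0

Handle the two conditions separately and then intersect. The first has 4 states tracking partial matches of the forbidden pattern `xxy`; the second has 5 states tracking the count of `x`s modulo 5. A product state is a pair (one from each), accepting exactly when both do.
With 20 states:
          x    y  
>* q0     q1   q0 
   q1     q2   q3 
   q2     q4   q5 
   q3     q6   q3 
   q4     q7   q8 
   q5     q8   q5 
   q6     q4   q9 
   q7    q10  q11 
   q8    q11   q8 
   q9    q12   q9 
 * q10   q13  q14 
   q11   q14  q11 
   q12    q7  q15 
   q13    q2  q16 
   q14   q16  q14 
   q15   q17  q15 
   q16    q5  q16 
   q17   q10  q18 
   q18   q19  q18 
 * q19   q13   q0 
(> = start, * = accepting)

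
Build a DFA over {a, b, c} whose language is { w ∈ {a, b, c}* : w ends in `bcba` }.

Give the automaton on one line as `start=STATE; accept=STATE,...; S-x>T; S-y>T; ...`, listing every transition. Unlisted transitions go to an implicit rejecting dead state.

Let each state record the length of the longest suffix of the input read so far that is also a prefix of `bcba`. q1 means the last symbol is `b`; q2 means the last 2 symbols are `bc`; q3 means the last 3 symbols are `bcb`; q4 means the last 4 symbols are `bcba`. Accept only at q4, where the string currently ends in `bcba`.
With 5 states:
        a   b   c  
>  q0   q0  q1  q0 
   q1   q0  q1  q2 
   q2   q0  q3  q0 
   q3   q4  q1  q2 
 * q4   q0  q1  q0 
(> = start, * = accepting)

start=q0; accept=q4; q0-a>q0; q0-b>q1; q0-c>q0; q1-a>q0; q1-b>q1; q1-c>q2; q2-a>q0; q2-b>q3; q2-c>q0; q3-a>q4; q3-b>q1; q3-c>q2; q4-a>q0; q4-b>q1; q4-c>q0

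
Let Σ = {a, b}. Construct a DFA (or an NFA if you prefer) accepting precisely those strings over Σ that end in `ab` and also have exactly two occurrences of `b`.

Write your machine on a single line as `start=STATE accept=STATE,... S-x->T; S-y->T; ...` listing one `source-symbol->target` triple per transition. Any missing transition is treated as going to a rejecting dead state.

Build one automaton per condition and run them in lockstep. The first has 3 states tracking how much of the suffix `ab` has currently been matched; the second has 4 states tracking the count of `b`s, saturating at 3. A product state is a pair (one from each), accepting exactly when both do. After merging equivalent states the machine shrinks.
5 states suffice.
        a   b  
>  q0   q0  q1 
   q1   q2  q3 
   q2   q2  q4 
   q3   q3  q3 
 * q4   q3  q3 
(> = start, * = accepting)

start=q0; accept=q4; q0-a->q0; q0-b->q1; q1-a->q2; q1-b->q3; q2-a->q2; q2-b->q4; q3-a->q3; q3-b->q3; q4-a->q3; q4-b->q3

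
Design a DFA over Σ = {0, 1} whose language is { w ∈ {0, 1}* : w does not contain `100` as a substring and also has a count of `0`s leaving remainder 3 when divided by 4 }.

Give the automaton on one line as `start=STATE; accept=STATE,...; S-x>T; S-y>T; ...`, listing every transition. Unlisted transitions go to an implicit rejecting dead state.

start=s0; accept=s6,s10,s11; s0-0>s1; s0-1>s2; s1-0>s3; s1-1>s4; s2-0>s5; s2-1>s2; s3-0>s6; s3-1>s7; s4-0>s8; s4-1>s4; s5-0>s9; s5-1>s4; s6-0>s0; s6-1>s10; s7-0>s11; s7-1>s7; s8-0>s12; s8-1>s7; s9-0>s12; s9-1>s9; s10-0>s13; s10-1>s10; s11-0>s14; s11-1>s10; s12-0>s14; s12-1>s12; s13-0>s15; s13-1>s2; s14-0>s15; s14-1>s14; s15-0>s9; s15-1>s15

Handle the two conditions separately and then intersect. The first has 4 states tracking partial matches of the forbidden pattern `100`; the second has 4 states tracking the count of `0`s modulo 4. A product state is a pair (one from each), accepting exactly when both do.
16 states suffice.
          0    1  
>  s0     s1   s2 
   s1     s3   s4 
   s2     s5   s2 
   s3     s6   s7 
   s4     s8   s4 
   s5     s9   s4 
 * s6     s0  s10 
   s7    s11   s7 
   s8    s12   s7 
   s9    s12   s9 
 * s10   s13  s10 
 * s11   s14  s10 
   s12   s14  s12 
   s13   s15   s2 
   s14   s15  s14 
   s15    s9  s15 
(> = start, * = accepting)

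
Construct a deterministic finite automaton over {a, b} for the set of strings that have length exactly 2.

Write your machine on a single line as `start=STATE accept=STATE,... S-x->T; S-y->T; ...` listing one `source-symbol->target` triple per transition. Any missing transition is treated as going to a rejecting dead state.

We only need to distinguish lengths 0, 1, …, 2, and '>2'. Chain s0 → s1 → s2 → s3 on every symbol, with s3 looping. Accepting states: {s2}.
4 states suffice.
        a   b  
>  s0   s1  s1 
   s1   s2  s2 
 * s2   s3  s3 
   s3   s3  s3 
(> = start, * = accepting)

start=s0; accept=s2; s0-a->s1; s0-b->s1; s1-a->s2; s1-b->s2; s2-a->s3; s2-b->s3; s3-a->s3; s3-b->s3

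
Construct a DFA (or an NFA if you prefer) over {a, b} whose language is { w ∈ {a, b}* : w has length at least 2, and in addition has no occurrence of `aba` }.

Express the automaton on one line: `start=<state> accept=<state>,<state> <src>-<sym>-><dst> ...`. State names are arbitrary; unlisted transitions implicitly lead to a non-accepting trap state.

start=s0 accept=s3,s4,s5 s0-a->s1 s0-b->s2 s1-a->s3 s1-b->s4 s2-a->s3 s2-b->s5 s3-a->s3 s3-b->s4 s4-a->s6 s4-b->s5 s5-a->s3 s5-b->s5 s6-a->s6 s6-b->s6

Handle the two conditions separately and then intersect. One (4 states) tracks the input length, saturating at 3; the other (4 states) tracks partial matches of the forbidden pattern `aba`. Each combined state is a pair, one component from each; accept when both components accept. Equivalent product states are then merged.
        a   b  
>  s0   s1  s2 
   s1   s3  s4 
   s2   s3  s5 
 * s3   s3  s4 
 * s4   s6  s5 
 * s5   s3  s5 
   s6   s6  s6 
(> = start, * = accepting)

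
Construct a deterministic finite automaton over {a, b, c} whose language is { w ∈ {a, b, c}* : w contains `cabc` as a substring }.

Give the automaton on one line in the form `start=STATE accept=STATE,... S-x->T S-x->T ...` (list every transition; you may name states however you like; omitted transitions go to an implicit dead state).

start=q0 accept=q4 q0-a->q0 q0-b->q0 q0-c->q1 q1-a->q2 q1-b->q0 q1-c->q1 q2-a->q0 q2-b->q3 q2-c->q1 q3-a->q0 q3-b->q0 q3-c->q4 q4-a->q4 q4-b->q4 q4-c->q4

Track how much of `cabc` has been matched so far: state q0 is no progress, q4 is the absorbing accept state reached once `cabc` has occurred. Intermediate states record partial matches; on a mismatch, fall back to the longest reusable overlap.
        a   b   c  
>  q0   q0  q0  q1 
   q1   q2  q0  q1 
   q2   q0  q3  q1 
   q3   q0  q0  q4 
 * q4   q4  q4  q4 
(> = start, * = accepting)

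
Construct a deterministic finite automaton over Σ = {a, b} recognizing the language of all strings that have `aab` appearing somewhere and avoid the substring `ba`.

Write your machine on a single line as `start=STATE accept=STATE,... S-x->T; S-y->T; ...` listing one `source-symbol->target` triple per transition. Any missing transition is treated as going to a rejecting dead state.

Run two small machines in parallel and take their product. The first has 4 states tracking whether and how much of `aab` has been seen; the second has 3 states tracking partial matches of the forbidden pattern `ba`. A product state is a pair (one from each), accepting exactly when both do. Equivalent product states are then merged.
5 states suffice.
        a   b  
>  q0   q1  q2 
   q1   q3  q2 
   q2   q2  q2 
   q3   q3  q4 
 * q4   q2  q4 
(> = start, * = accepting)

start=q0; accept=q4; q0-a->q1; q0-b->q2; q1-a->q3; q1-b->q2; q2-a->q2; q2-b->q2; q3-a->q3; q3-b->q4; q4-a->q2; q4-b->q4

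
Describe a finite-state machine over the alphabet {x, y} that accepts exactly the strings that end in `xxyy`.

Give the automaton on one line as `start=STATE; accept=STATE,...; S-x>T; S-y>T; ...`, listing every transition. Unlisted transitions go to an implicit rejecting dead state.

start=q0; accept=q4; q0-x>q1; q0-y>q0; q1-x>q2; q1-y>q0; q2-x>q2; q2-y>q3; q3-x>q1; q3-y>q4; q4-x>q1; q4-y>q0

Let each state record the length of the longest suffix of the input read so far that is also a prefix of `xxyy`. q1 means the last symbol is `x`; q2 means the last 2 symbols are `xx`; q3 means the last 3 symbols are `xxy`; q4 means the last 4 symbols are `xxyy`. Accept only at q4, where the string currently ends in `xxyy`.
        x   y  
>  q0   q1  q0 
   q1   q2  q0 
   q2   q2  q3 
   q3   q1  q4 
 * q4   q1  q0 
(> = start, * = accepting)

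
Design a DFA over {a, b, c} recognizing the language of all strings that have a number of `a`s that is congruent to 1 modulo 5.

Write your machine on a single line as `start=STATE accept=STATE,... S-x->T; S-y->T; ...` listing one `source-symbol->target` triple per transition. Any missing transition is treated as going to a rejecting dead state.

Keep the running count of `a`s modulo 5: each `a` advances along the cycle s0 → s1 → s2 → s3 → s4 → s0 while other symbols loop. Accept at s1.
        a   b   c  
>  s0   s1  s0  s0 
 * s1   s2  s1  s1 
   s2   s3  s2  s2 
   s3   s4  s3  s3 
   s4   s0  s4  s4 
(> = start, * = accepting)

start=s0; accept=s1; s0-a->s1; s0-b->s0; s0-c->s0; s1-a->s2; s1-b->s1; s1-c->s1; s2-a->s3; s2-b->s2; s2-c->s2; s3-a->s4; s3-b->s3; s3-c->s3; s4-a->s0; s4-b->s4; s4-c->s4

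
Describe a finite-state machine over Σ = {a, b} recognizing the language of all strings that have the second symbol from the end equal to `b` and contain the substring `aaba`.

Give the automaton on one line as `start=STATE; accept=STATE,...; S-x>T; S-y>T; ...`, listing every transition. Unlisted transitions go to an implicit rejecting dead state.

start=q0; accept=q4,q7; q0-a>q1; q0-b>q0; q1-a>q2; q1-b>q0; q2-a>q2; q2-b>q3; q3-a>q4; q3-b>q0; q4-a>q5; q4-b>q6; q5-a>q5; q5-b>q6; q6-a>q4; q6-b>q7; q7-a>q4; q7-b>q7

Handle the two conditions separately and then intersect. The first has 7 states tracking the last 2 symbols read; the second has 5 states tracking whether and how much of `aaba` has been seen. A product state is a pair (one from each), accepting exactly when both do. Minimizing collapses redundant product states.
An 8-state machine:
        a   b  
>  q0   q1  q0 
   q1   q2  q0 
   q2   q2  q3 
   q3   q4  q0 
 * q4   q5  q6 
   q5   q5  q6 
   q6   q4  q7 
 * q7   q4  q7 
(> = start, * = accepting)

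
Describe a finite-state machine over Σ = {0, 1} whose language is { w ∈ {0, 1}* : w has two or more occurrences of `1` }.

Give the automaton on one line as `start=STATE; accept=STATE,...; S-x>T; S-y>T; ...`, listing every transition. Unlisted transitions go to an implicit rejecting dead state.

Count `1`s, saturating at 3: states A through C mean 0 through 2 `1`s seen; D means more than 2. Each `1` increments (capped at D); other symbols loop. Accept from {C, D}.
With 4 states:
       0  1 
>  A   A  B 
   B   B  C 
 * C   C  D 
 * D   D  D 
(> = start, * = accepting)

start=A; accept=C,D; A-0>A; A-1>B; B-0>B; B-1>C; C-0>C; C-1>D; D-0>D; D-1>D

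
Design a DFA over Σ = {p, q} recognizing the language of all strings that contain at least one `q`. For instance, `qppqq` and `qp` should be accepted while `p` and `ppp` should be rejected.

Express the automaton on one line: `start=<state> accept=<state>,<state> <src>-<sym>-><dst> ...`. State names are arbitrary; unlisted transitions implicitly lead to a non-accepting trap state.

start=s0 accept=s1,s2 s0-p->s0 s0-q->s1 s1-p->s1 s1-q->s2 s2-p->s2 s2-q->s2

Only the number of `q`s matters, and only up to 2. Make a chain s0 → s1 → s2 advanced by each `q` (with s2 absorbing); every other symbol self-loops. The accepting set is {s1, s2}.
        p   q  
>  s0   s0  s1 
 * s1   s1  s2 
 * s2   s2  s2 
(> = start, * = accepting)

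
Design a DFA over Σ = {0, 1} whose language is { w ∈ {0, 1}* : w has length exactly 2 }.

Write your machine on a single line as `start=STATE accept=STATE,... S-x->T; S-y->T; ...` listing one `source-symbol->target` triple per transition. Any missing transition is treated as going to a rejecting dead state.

start=S0; accept=S2; S0-0->S1; S0-1->S1; S1-0->S2; S1-1->S2; S2-0->S3; S2-1->S3; S3-0->S3; S3-1->S3

Count input length up to 3: every symbol moves from S0 toward S3, which means 'more than 2' and absorbs. Accept from {S2}.
        0   1  
>  S0   S1  S1 
   S1   S2  S2 
 * S2   S3  S3 
   S3   S3  S3 
(> = start, * = accepting)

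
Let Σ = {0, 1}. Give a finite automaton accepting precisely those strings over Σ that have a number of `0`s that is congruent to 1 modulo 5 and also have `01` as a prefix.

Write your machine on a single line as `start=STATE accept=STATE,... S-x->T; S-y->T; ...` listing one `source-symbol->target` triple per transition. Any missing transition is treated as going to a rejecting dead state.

start=q0; accept=q4; q0-0->q1; q0-1->q2; q1-0->q3; q1-1->q4; q2-0->q5; q2-1->q2; q3-0->q6; q3-1->q3; q4-0->q7; q4-1->q4; q5-0->q3; q5-1->q5; q6-0->q8; q6-1->q6; q7-0->q9; q7-1->q7; q8-0->q2; q8-1->q8; q9-0->q10; q9-1->q9; q10-0->q11; q10-1->q10; q11-0->q4; q11-1->q11

Run two small machines in parallel and take their product. The first has 5 states tracking the count of `0`s modulo 5; the second has 4 states tracking whether the input so far still matches the prefix `01`. A product state is a pair (one from each), accepting exactly when both do.
12 states suffice.
          0    1  
>  q0     q1   q2 
   q1     q3   q4 
   q2     q5   q2 
   q3     q6   q3 
 * q4     q7   q4 
   q5     q3   q5 
   q6     q8   q6 
   q7     q9   q7 
   q8     q2   q8 
   q9    q10   q9 
   q10   q11  q10 
   q11    q4  q11 
(> = start, * = accepting)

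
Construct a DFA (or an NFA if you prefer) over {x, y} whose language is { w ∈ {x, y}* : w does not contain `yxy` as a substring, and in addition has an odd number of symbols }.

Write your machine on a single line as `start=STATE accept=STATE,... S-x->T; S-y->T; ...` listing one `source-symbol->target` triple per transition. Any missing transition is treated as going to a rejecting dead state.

start=q0; accept=q1,q2,q5; q0-x->q1; q0-y->q2; q1-x->q0; q1-y->q3; q2-x->q4; q2-y->q3; q3-x->q5; q3-y->q2; q4-x->q1; q4-y->q6; q5-x->q0; q5-y->q6; q6-x->q6; q6-y->q6

Build one automaton per condition and run them in lockstep. The first has 4 states tracking partial matches of the forbidden pattern `yxy`; the second has 2 states tracking the input length modulo 2. A product state is a pair (one from each), accepting exactly when both do. Minimizing collapses redundant product states.
7 states suffice.
        x   y  
>  q0   q1  q2 
 * q1   q0  q3 
 * q2   q4  q3 
   q3   q5  q2 
   q4   q1  q6 
 * q5   q0  q6 
   q6   q6  q6 
(> = start, * = accepting)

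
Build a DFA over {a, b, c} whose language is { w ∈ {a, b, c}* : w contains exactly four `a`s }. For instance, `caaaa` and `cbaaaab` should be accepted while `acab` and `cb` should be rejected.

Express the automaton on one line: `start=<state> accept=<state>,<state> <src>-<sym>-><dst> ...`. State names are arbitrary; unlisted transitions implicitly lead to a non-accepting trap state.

start=q0 accept=q4 q0-a->q1 q0-b->q0 q0-c->q0 q1-a->q2 q1-b->q1 q1-c->q1 q2-a->q3 q2-b->q2 q2-c->q2 q3-a->q4 q3-b->q3 q3-c->q3 q4-a->q5 q4-b->q4 q4-c->q4 q5-a->q5 q5-b->q5 q5-c->q5

Count `a`s, saturating at 5: states q0 through q4 mean 0 through 4 `a`s seen; q5 means more than 4. Each `a` increments (capped at q5); other symbols loop. Accept from {q4}.
        a   b   c  
>  q0   q1  q0  q0 
   q1   q2  q1  q1 
   q2   q3  q2  q2 
   q3   q4  q3  q3 
 * q4   q5  q4  q4 
   q5   q5  q5  q5 
(> = start, * = accepting)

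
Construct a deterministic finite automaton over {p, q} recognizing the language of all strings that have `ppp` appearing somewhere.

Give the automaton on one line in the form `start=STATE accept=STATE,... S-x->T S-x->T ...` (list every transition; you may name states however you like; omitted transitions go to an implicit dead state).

start=S0 accept=S3 S0-p->S1 S0-q->S0 S1-p->S2 S1-q->S0 S2-p->S3 S2-q->S0 S3-p->S3 S3-q->S3

Track how much of `ppp` has been matched so far: state S0 is no progress, S3 is the absorbing accept state reached once `ppp` has occurred. Intermediate states record partial matches; on a mismatch, fall back to the longest reusable overlap.
        p   q  
>  S0   S1  S0 
   S1   S2  S0 
   S2   S3  S0 
 * S3   S3  S3 
(> = start, * = accepting)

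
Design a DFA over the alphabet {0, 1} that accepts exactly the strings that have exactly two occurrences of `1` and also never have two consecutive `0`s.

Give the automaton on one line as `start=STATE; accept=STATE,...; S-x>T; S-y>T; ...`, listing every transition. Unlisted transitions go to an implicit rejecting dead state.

Build one automaton per condition and run them in lockstep. One (4 states) tracks the count of `1`s, saturating at 3; the other (3 states) tracks partial matches of the forbidden pattern `00`. Each combined state is a pair, one component from each; accept when both components accept.
12 states suffice.
          0    1  
>  q0     q1   q2 
   q1     q3   q2 
   q2     q4   q5 
   q3     q3   q6 
   q4     q6   q5 
 * q5     q7   q8 
   q6     q6   q9 
 * q7     q9   q8 
   q8    q10   q8 
   q9     q9  q11 
   q10   q11   q8 
   q11   q11  q11 
(> = start, * = accepting)

start=q0; accept=q5,q7; q0-0>q1; q0-1>q2; q1-0>q3; q1-1>q2; q2-0>q4; q2-1>q5; q3-0>q3; q3-1>q6; q4-0>q6; q4-1>q5; q5-0>q7; q5-1>q8; q6-0>q6; q6-1>q9; q7-0>q9; q7-1>q8; q8-0>q10; q8-1>q8; q9-0>q9; q9-1>q11; q10-0>q11; q10-1>q8; q11-0>q11; q11-1>q11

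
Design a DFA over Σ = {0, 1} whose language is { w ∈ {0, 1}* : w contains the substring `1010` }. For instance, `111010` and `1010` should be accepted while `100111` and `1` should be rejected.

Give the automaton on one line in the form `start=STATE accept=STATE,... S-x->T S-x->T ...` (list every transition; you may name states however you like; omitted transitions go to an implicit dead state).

start=S0 accept=S4 S0-0->S0 S0-1->S1 S1-0->S2 S1-1->S1 S2-0->S0 S2-1->S3 S3-0->S4 S3-1->S1 S4-0->S4 S4-1->S4

States S0..S3 record the length of the longest prefix of `1010` that matches the current input suffix. Reaching S4 means `1010` has been seen, and we stay there forever. Accept from S4.
5 states suffice.
        0   1  
>  S0   S0  S1 
   S1   S2  S1 
   S2   S0  S3 
   S3   S4  S1 
 * S4   S4  S4 
(> = start, * = accepting)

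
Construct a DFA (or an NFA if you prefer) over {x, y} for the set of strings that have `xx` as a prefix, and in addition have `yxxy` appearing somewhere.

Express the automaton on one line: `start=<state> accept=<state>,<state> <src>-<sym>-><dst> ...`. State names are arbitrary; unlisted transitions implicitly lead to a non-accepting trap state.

Build one automaton per condition and run them in lockstep. One (4 states) tracks whether the input so far still matches the prefix `xx`; the other (5 states) tracks whether and how much of `yxxy` has been seen. Each combined state is a pair, one component from each; accept when both components accept. Minimizing collapses redundant product states.
        x   y  
>  q0   q1  q2 
   q1   q3  q2 
   q2   q2  q2 
   q3   q3  q4 
   q4   q5  q4 
   q5   q6  q4 
   q6   q3  q7 
 * q7   q7  q7 
(> = start, * = accepting)

start=q0 accept=q7 q0-x->q1 q0-y->q2 q1-x->q3 q1-y->q2 q2-x->q2 q2-y->q2 q3-x->q3 q3-y->q4 q4-x->q5 q4-y->q4 q5-x->q6 q5-y->q4 q6-x->q3 q6-y->q7 q7-x->q7 q7-y->q7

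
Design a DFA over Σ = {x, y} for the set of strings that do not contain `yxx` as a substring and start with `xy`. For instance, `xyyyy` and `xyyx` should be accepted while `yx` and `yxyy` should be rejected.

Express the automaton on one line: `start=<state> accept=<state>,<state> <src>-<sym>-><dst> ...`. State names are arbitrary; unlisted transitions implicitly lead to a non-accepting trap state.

Handle the two conditions separately and then intersect. One (4 states) tracks partial matches of the forbidden pattern `yxx`; the other (4 states) tracks whether the input so far still matches the prefix `xy`. Each combined state is a pair, one component from each; accept when both components accept.
        x   y  
>  S0   S1  S2 
   S1   S3  S4 
   S2   S5  S2 
   S3   S3  S2 
 * S4   S6  S4 
   S5   S7  S2 
 * S6   S8  S4 
   S7   S7  S7 
   S8   S8  S8 
(> = start, * = accepting)

start=S0 accept=S4,S6 S0-x->S1 S0-y->S2 S1-x->S3 S1-y->S4 S2-x->S5 S2-y->S2 S3-x->S3 S3-y->S2 S4-x->S6 S4-y->S4 S5-x->S7 S5-y->S2 S6-x->S8 S6-y->S4 S7-x->S7 S7-y->S7 S8-x->S8 S8-y->S8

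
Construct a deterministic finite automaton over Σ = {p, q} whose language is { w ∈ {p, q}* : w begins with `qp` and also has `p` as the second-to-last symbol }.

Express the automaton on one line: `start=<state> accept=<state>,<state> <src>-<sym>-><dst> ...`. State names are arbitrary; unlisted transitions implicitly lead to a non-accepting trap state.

Handle the two conditions separately and then intersect. One (4 states) tracks whether the input so far still matches the prefix `qp`; the other (7 states) tracks the last 2 symbols read. Each combined state is a pair, one component from each; accept when both components accept. Equivalent product states are then merged.
A 7-state machine:
       p  q 
>  A   B  C 
   B   B  B 
   C   D  B 
   D   E  F 
 * E   E  F 
 * F   D  G 
   G   D  G 
(> = start, * = accepting)

start=A accept=E,F A-p->B A-q->C B-p->B B-q->B C-p->D C-q->B D-p->E D-q->F E-p->E E-q->F F-p->D F-q->G G-p->D G-q->G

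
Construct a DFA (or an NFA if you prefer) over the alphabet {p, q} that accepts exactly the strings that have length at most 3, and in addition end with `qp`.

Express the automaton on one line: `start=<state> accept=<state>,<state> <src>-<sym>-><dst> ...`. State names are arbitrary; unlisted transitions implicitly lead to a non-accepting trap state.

start=A accept=F A-p->B A-q->C B-p->D B-q->E C-p->F C-q->E D-p->D D-q->D E-p->F E-q->D F-p->D F-q->D

Run two small machines in parallel and take their product. One (5 states) tracks the input length, saturating at 4; the other (3 states) tracks how much of the suffix `qp` has currently been matched. Each combined state is a pair, one component from each; accept when both components accept. Equivalent product states are then merged.
A 6-state machine:
       p  q 
>  A   B  C 
   B   D  E 
   C   F  E 
   D   D  D 
   E   F  D 
 * F   D  D 
(> = start, * = accepting)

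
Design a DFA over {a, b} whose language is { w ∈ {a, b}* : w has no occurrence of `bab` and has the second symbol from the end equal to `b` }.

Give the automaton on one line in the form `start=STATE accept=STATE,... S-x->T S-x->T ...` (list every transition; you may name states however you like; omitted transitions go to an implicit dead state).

Run two small machines in parallel and take their product. One (4 states) tracks partial matches of the forbidden pattern `bab`; the other (7 states) tracks the last 2 symbols read. Each combined state is a pair, one component from each; accept when both components accept. Equivalent product states are then merged.
5 states suffice.
        a   b  
>  q0   q0  q1 
   q1   q2  q3 
 * q2   q0  q4 
 * q3   q2  q3 
   q4   q4  q4 
(> = start, * = accepting)

start=q0 accept=q2,q3 q0-a->q0 q0-b->q1 q1-a->q2 q1-b->q3 q2-a->q0 q2-b->q4 q3-a->q2 q3-b->q3 q4-a->q4 q4-b->q4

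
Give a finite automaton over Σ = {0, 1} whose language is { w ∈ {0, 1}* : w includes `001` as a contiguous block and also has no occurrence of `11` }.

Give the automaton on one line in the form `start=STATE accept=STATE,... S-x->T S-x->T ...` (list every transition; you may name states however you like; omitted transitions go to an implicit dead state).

start=q0 accept=q5,q6 q0-0->q1 q0-1->q2 q1-0->q3 q1-1->q2 q2-0->q1 q2-1->q4 q3-0->q3 q3-1->q5 q4-0->q4 q4-1->q4 q5-0->q6 q5-1->q4 q6-0->q6 q6-1->q5

Build one automaton per condition and run them in lockstep. The first has 4 states tracking whether and how much of `001` has been seen; the second has 3 states tracking partial matches of the forbidden pattern `11`. A product state is a pair (one from each), accepting exactly when both do. Minimizing collapses redundant product states.
A 7-state machine:
        0   1  
>  q0   q1  q2 
   q1   q3  q2 
   q2   q1  q4 
   q3   q3  q5 
   q4   q4  q4 
 * q5   q6  q4 
 * q6   q6  q5 
(> = start, * = accepting)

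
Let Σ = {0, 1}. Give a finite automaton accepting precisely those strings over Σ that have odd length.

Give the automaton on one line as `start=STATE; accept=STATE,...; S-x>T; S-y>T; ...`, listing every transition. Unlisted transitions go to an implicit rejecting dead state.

Count input length modulo 2: every symbol advances one step around the cycle s0 → s1 → s0. Accept at s1.
With 2 states:
        0   1  
>  s0   s1  s1 
 * s1   s0  s0 
(> = start, * = accepting)

start=s0; accept=s1; s0-0>s1; s0-1>s1; s1-0>s0; s1-1>s0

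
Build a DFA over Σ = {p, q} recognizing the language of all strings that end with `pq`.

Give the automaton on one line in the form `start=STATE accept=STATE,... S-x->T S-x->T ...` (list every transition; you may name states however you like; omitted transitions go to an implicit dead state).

start=S0 accept=S2 S0-p->S1 S0-q->S0 S1-p->S1 S1-q->S2 S2-p->S1 S2-q->S0

Let each state record the length of the longest suffix of the input read so far that is also a prefix of `pq`. S1 means the last symbol is `p`; S2 means the last 2 symbols are `pq`. Accept only at S2, where the string currently ends in `pq`.
        p   q  
>  S0   S1  S0 
   S1   S1  S2 
 * S2   S1  S0 
(> = start, * = accepting)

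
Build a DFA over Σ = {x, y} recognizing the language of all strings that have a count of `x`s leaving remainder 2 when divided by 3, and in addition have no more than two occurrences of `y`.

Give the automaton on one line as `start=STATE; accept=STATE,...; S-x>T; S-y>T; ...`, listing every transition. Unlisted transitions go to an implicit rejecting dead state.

start=s0; accept=s3,s6,s9; s0-x>s1; s0-y>s2; s1-x>s3; s1-y>s4; s2-x>s4; s2-y>s5; s3-x>s0; s3-y>s6; s4-x>s6; s4-y>s7; s5-x>s7; s5-y>s8; s6-x>s2; s6-y>s9; s7-x>s9; s7-y>s10; s8-x>s10; s8-y>s8; s9-x>s5; s9-y>s11; s10-x>s11; s10-y>s10; s11-x>s8; s11-y>s11

Run two small machines in parallel and take their product. The first has 3 states tracking the count of `x`s modulo 3; the second has 4 states tracking the count of `y`s, saturating at 3. A product state is a pair (one from each), accepting exactly when both do.
With 12 states:
          x    y  
>  s0     s1   s2 
   s1     s3   s4 
   s2     s4   s5 
 * s3     s0   s6 
   s4     s6   s7 
   s5     s7   s8 
 * s6     s2   s9 
   s7     s9  s10 
   s8    s10   s8 
 * s9     s5  s11 
   s10   s11  s10 
   s11    s8  s11 
(> = start, * = accepting)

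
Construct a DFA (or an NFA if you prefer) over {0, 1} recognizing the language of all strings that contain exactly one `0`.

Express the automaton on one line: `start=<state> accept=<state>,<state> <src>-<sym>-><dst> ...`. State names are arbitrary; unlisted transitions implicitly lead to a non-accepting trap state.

start=q0 accept=q1 q0-0->q1 q0-1->q0 q1-0->q2 q1-1->q1 q2-0->q2 q2-1->q2

Only the number of `0`s matters, and only up to 2. Make a chain q0 → q1 → q2 advanced by each `0` (with q2 absorbing); every other symbol self-loops. The accepting set is {q1}.
With 3 states:
        0   1  
>  q0   q1  q0 
 * q1   q2  q1 
   q2   q2  q2 
(> = start, * = accepting)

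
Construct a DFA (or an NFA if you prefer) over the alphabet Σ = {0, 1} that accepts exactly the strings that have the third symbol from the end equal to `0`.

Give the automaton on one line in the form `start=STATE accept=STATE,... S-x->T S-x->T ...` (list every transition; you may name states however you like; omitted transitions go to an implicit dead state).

A DFA must remember the last 3 symbols (since which symbol is third-to-last isn't known until the input ends). Use one state per possible window of the last ≤3 symbols; accept from those whose window starts with `0`.
A 15-state machine:
          0    1  
>  S0     S1   S2 
   S1     S3   S4 
   S2     S5   S6 
   S3     S7   S8 
   S4     S9  S10 
   S5    S11  S12 
   S6    S13  S14 
 * S7     S7   S8 
 * S8     S9  S10 
 * S9    S11  S12 
 * S10   S13  S14 
   S11    S7   S8 
   S12    S9  S10 
   S13   S11  S12 
   S14   S13  S14 
(> = start, * = accepting)

start=S0 accept=S7,S8,S9,S10 S0-0->S1 S0-1->S2 S1-0->S3 S1-1->S4 S2-0->S5 S2-1->S6 S3-0->S7 S3-1->S8 S4-0->S9 S4-1->S10 S5-0->S11 S5-1->S12 S6-0->S13 S6-1->S14 S7-0->S7 S7-1->S8 S8-0->S9 S8-1->S10 S9-0->S11 S9-1->S12 S10-0->S13 S10-1->S14 S11-0->S7 S11-1->S8 S12-0->S9 S12-1->S10 S13-0->S11 S13-1->S12 S14-0->S13 S14-1->S14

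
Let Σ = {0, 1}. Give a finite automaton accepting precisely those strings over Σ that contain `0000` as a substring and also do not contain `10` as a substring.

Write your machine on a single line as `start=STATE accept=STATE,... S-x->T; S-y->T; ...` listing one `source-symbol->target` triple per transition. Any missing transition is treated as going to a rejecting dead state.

start=q0; accept=q8,q10; q0-0->q1; q0-1->q2; q1-0->q3; q1-1->q2; q2-0->q4; q2-1->q2; q3-0->q5; q3-1->q2; q4-0->q6; q4-1->q7; q5-0->q8; q5-1->q2; q6-0->q9; q6-1->q7; q7-0->q4; q7-1->q7; q8-0->q8; q8-1->q10; q9-0->q11; q9-1->q7; q10-0->q11; q10-1->q10; q11-0->q11; q11-1->q11

Handle the two conditions separately and then intersect. One (5 states) tracks whether and how much of `0000` has been seen; the other (3 states) tracks partial matches of the forbidden pattern `10`. Each combined state is a pair, one component from each; accept when both components accept.
          0    1  
>  q0     q1   q2 
   q1     q3   q2 
   q2     q4   q2 
   q3     q5   q2 
   q4     q6   q7 
   q5     q8   q2 
   q6     q9   q7 
   q7     q4   q7 
 * q8     q8  q10 
   q9    q11   q7 
 * q10   q11  q10 
   q11   q11  q11 
(> = start, * = accepting)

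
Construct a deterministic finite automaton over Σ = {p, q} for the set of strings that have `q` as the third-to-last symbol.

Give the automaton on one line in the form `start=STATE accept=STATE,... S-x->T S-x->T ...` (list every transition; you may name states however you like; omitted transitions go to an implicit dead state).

A DFA must remember the last 3 symbols (since which symbol is third-to-last isn't known until the input ends). Use one state per possible window of the last ≤3 symbols; accept from those whose window starts with `q`.
With 15 states:
          p    q  
>  S0     S1   S2 
   S1     S3   S4 
   S2     S5   S6 
   S3     S7   S8 
   S4     S9  S10 
   S5    S11  S12 
   S6    S13  S14 
   S7     S7   S8 
   S8     S9  S10 
   S9    S11  S12 
   S10   S13  S14 
 * S11    S7   S8 
 * S12    S9  S10 
 * S13   S11  S12 
 * S14   S13  S14 
(> = start, * = accepting)

start=S0 accept=S11,S12,S13,S14 S0-p->S1 S0-q->S2 S1-p->S3 S1-q->S4 S2-p->S5 S2-q->S6 S3-p->S7 S3-q->S8 S4-p->S9 S4-q->S10 S5-p->S11 S5-q->S12 S6-p->S13 S6-q->S14 S7-p->S7 S7-q->S8 S8-p->S9 S8-q->S10 S9-p->S11 S9-q->S12 S10-p->S13 S10-q->S14 S11-p->S7 S11-q->S8 S12-p->S9 S12-q->S10 S13-p->S11 S13-q->S12 S14-p->S13 S14-q->S14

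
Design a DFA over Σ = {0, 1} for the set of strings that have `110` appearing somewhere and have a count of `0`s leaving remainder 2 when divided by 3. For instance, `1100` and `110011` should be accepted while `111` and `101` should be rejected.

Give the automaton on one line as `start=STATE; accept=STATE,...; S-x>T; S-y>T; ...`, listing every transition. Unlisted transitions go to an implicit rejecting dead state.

Handle the two conditions separately and then intersect. The first has 4 states tracking whether and how much of `110` has been seen; the second has 3 states tracking the count of `0`s modulo 3. A product state is a pair (one from each), accepting exactly when both do.
12 states suffice.
          0    1  
>  s0     s1   s2 
   s1     s3   s4 
   s2     s1   s5 
   s3     s0   s6 
   s4     s3   s7 
   s5     s8   s5 
   s6     s0   s9 
   s7    s10   s7 
   s8    s10   s8 
   s9    s11   s9 
 * s10   s11  s10 
   s11    s8  s11 
(> = start, * = accepting)

start=s0; accept=s10; s0-0>s1; s0-1>s2; s1-0>s3; s1-1>s4; s2-0>s1; s2-1>s5; s3-0>s0; s3-1>s6; s4-0>s3; s4-1>s7; s5-0>s8; s5-1>s5; s6-0>s0; s6-1>s9; s7-0>s10; s7-1>s7; s8-0>s10; s8-1>s8; s9-0>s11; s9-1>s9; s10-0>s11; s10-1>s10; s11-0>s8; s11-1>s11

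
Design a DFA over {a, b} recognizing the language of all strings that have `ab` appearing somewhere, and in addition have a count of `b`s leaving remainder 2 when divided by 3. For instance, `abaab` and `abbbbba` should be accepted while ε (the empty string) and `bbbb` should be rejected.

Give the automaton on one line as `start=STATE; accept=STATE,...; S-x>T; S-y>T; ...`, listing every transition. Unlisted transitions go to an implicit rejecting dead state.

start=q0; accept=q6; q0-a>q1; q0-b>q2; q1-a>q1; q1-b>q3; q2-a>q4; q2-b>q5; q3-a>q3; q3-b>q6; q4-a>q4; q4-b>q6; q5-a>q7; q5-b>q0; q6-a>q6; q6-b>q8; q7-a>q7; q7-b>q8; q8-a>q8; q8-b>q3

Run two small machines in parallel and take their product. The first has 3 states tracking whether and how much of `ab` has been seen; the second has 3 states tracking the count of `b`s modulo 3. A product state is a pair (one from each), accepting exactly when both do.
9 states suffice.
        a   b  
>  q0   q1  q2 
   q1   q1  q3 
   q2   q4  q5 
   q3   q3  q6 
   q4   q4  q6 
   q5   q7  q0 
 * q6   q6  q8 
   q7   q7  q8 
   q8   q8  q3 
(> = start, * = accepting)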